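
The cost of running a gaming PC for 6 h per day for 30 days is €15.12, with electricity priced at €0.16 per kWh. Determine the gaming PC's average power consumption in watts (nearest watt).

525 W

Energy = €15.12 ÷ €0.16/kWh = 94.5 kWh
Runtime = 6 h/day × 30 days = 180 h
Power = 94.5 kWh ÷ 180 h = 0.525 kW = 525 W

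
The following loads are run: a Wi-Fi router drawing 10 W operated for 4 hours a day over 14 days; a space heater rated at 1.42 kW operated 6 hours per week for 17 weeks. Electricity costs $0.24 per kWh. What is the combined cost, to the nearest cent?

Wi-Fi router: Runtime = 4 h/day × 14 days = 56 h
Wi-Fi router: 0.01 kW × 56 h = 0.56 kWh
space heater: Runtime = 6 h/week × 17 weeks = 102 h
space heater: 1.42 kW × 102 h = 144.84 kWh
Total energy = 145.4 kWh
Cost = 145.4 × $0.24 = $34.90

$34.90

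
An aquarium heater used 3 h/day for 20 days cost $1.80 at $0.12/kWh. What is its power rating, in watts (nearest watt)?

Energy = $1.80 ÷ $0.12/kWh = 15 kWh
Runtime = 3 h/day × 20 days = 60 h
Power = 15 kWh ÷ 60 h = 0.25 kW = 250 W

250 W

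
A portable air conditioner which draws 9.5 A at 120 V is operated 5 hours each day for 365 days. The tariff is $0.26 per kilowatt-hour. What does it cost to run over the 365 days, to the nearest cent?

$540.93

Power = 9.5 A × 120 V = 1140 W = 1.14 kW
Runtime = 5 h/day × 365 days = 1825 h
Energy = 1.14 kW × 1825 h = 2080.5 kWh
Cost = 2080.5 kWh × $0.26/kWh = $540.93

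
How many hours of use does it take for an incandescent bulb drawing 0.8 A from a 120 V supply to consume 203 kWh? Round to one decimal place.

Power = 0.8 A × 120 V = 96 W = 0.096 kW
Hours = 203 kWh ÷ 0.096 kW = 2114.6 h

2114.6 h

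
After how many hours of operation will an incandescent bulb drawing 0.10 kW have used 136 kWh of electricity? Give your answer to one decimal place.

1360.0 h

Hours = 136 kWh ÷ 0.1 kW = 1360.0 h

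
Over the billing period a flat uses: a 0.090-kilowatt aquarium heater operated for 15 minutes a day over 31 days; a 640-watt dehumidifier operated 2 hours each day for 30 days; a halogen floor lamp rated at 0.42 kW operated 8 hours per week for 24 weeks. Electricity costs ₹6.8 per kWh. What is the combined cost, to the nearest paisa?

aquarium heater: Runtime = 15 min × 31 = 465 min = 7.75 h
aquarium heater: 0.09 kW × 7.75 h = 0.6975 kWh
dehumidifier: Runtime = 2 h/day × 30 days = 60 h
dehumidifier: 0.64 kW × 60 h = 38.4 kWh
halogen floor lamp: Runtime = 8 h/week × 24 weeks = 192 h
halogen floor lamp: 0.42 kW × 192 h = 80.64 kWh
Total energy = 119.7375 kWh
Cost = 119.7375 × ₹6.8 = ₹814.22

₹814.22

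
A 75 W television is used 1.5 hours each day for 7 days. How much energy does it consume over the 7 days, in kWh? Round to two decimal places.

Runtime = 1.5 h/day × 7 days = 10.5 h
Energy = 0.075 kW × 10.5 h = 0.7875 kWh ≈ 0.79 kWh

0.79 kWh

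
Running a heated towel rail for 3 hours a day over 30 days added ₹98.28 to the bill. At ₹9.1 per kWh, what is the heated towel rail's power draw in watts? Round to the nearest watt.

120 W

Energy = ₹98.28 ÷ ₹9.1/kWh = 10.8 kWh
Runtime = 3 h/day × 30 days = 90 h
Power = 10.8 kWh ÷ 90 h = 0.12 kW = 120 W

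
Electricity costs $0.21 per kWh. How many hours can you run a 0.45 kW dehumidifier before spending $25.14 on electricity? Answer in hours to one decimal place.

Energy available = $25.14 ÷ $0.21/kWh = 119.7143 kWh
Hours = 119.7143 kWh ÷ 0.45 kW = 266.0 h

266.0 h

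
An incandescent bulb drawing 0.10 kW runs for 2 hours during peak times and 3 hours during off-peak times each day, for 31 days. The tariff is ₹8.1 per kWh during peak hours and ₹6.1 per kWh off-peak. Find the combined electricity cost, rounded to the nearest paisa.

₹106.95

Peak energy = 0.1 kW × 2 h × 31 = 6.2 kWh
Off-peak energy = 0.1 kW × 3 h × 31 = 9.3 kWh
Cost = 6.2 × ₹8.1 + 9.3 × ₹6.1 = ₹50.22 + ₹56.73 = ₹106.95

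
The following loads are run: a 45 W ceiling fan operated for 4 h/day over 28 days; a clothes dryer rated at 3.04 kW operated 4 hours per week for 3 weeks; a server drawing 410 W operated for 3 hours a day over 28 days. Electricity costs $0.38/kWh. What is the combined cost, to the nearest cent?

ceiling fan: Runtime = 4 h/day × 28 days = 112 h
ceiling fan: 0.045 kW × 112 h = 5.04 kWh
clothes dryer: Runtime = 4 h/week × 3 weeks = 12 h
clothes dryer: 3.04 kW × 12 h = 36.48 kWh
server: Runtime = 3 h/day × 28 days = 84 h
server: 0.41 kW × 84 h = 34.44 kWh
Total energy = 75.96 kWh
Cost = 75.96 × $0.38 = $28.86

$28.86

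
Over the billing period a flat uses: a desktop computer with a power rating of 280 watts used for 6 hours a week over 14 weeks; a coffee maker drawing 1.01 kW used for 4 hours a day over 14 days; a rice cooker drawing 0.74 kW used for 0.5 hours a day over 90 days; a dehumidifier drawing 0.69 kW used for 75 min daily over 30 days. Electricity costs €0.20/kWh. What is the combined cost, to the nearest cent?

desktop computer: Runtime = 6 h/week × 14 weeks = 84 h
desktop computer: 0.28 kW × 84 h = 23.52 kWh
coffee maker: Runtime = 4 h/day × 14 days = 56 h
coffee maker: 1.01 kW × 56 h = 56.56 kWh
rice cooker: Runtime = 0.5 h/day × 90 days = 45 h
rice cooker: 0.74 kW × 45 h = 33.3 kWh
dehumidifier: Runtime = 75 min × 30 = 2250 min = 37.5 h
dehumidifier: 0.69 kW × 37.5 h = 25.875 kWh
Total energy = 139.255 kWh
Cost = 139.255 × €0.20 = €27.85

€27.85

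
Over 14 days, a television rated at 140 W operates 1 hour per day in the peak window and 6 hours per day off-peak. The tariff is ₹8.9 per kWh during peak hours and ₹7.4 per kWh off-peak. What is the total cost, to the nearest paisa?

₹104.47

Peak energy = 0.14 kW × 1 h × 14 = 1.96 kWh
Off-peak energy = 0.14 kW × 6 h × 14 = 11.76 kWh
Cost = 1.96 × ₹8.9 + 11.76 × ₹7.4 = ₹17.444 + ₹87.024 = ₹104.47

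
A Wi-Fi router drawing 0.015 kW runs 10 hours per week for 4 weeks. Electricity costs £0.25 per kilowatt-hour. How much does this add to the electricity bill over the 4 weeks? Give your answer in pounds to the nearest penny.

Runtime = 10 h/week × 4 weeks = 40 h
Energy = 0.015 kW × 40 h = 0.6 kWh
Cost = 0.6 kWh × £0.25/kWh = £0.15

£0.15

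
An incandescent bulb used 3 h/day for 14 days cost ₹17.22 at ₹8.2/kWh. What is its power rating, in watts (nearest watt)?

50 W

Energy = ₹17.22 ÷ ₹8.2/kWh = 2.1 kWh
Runtime = 3 h/day × 14 days = 42 h
Power = 2.1 kWh ÷ 42 h = 0.05 kW = 50 W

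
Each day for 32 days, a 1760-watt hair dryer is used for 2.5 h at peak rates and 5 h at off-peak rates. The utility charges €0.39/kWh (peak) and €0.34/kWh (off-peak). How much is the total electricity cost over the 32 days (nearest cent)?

Peak energy = 1.76 kW × 2.5 h × 32 = 140.8 kWh
Off-peak energy = 1.76 kW × 5 h × 32 = 281.6 kWh
Cost = 140.8 × €0.39 + 281.6 × €0.34 = €54.912 + €95.744 = €150.66

€150.66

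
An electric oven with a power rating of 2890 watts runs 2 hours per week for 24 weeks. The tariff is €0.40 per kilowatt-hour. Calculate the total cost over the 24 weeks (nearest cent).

Runtime = 2 h/week × 24 weeks = 48 h
Energy = 2.89 kW × 48 h = 138.72 kWh
Cost = 138.72 kWh × €0.40/kWh = €55.49

€55.49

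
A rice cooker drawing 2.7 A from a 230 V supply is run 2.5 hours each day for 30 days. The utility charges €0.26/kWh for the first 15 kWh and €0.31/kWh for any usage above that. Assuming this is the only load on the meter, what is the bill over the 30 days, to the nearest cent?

€13.69

Power = 2.7 A × 230 V = 621 W = 0.621 kW
Runtime = 2.5 h/day × 30 days = 75 h
Energy = 0.621 kW × 75 h = 46.575 kWh
Tier 1 (0–15 kWh): 15 × €0.26 = €3.9
Above 15 kWh: 31.575 × €0.31 = €9.78825
Bill = €13.69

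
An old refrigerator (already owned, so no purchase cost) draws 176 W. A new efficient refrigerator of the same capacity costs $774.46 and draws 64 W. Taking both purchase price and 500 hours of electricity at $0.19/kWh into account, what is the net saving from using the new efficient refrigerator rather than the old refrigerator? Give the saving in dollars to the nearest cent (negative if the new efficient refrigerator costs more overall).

old refrigerator: $0.00 + (176/1000) kW × 500 h × $0.19 = $0.00 + $16.72 = $16.72
new efficient refrigerator: $774.46 + (64/1000) kW × 500 h × $0.19 = $774.46 + $6.08 = $780.54
Saving = $16.72 − $780.54 = −$763.82

-$763.82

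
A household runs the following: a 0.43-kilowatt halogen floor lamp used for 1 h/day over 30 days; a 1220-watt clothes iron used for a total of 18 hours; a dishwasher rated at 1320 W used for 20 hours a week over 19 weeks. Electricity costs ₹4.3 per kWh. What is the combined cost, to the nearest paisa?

₹2306.78

halogen floor lamp: Runtime = 1 h/day × 30 days = 30 h
halogen floor lamp: 0.43 kW × 30 h = 12.9 kWh
clothes iron: 1.22 kW × 18 h = 21.96 kWh
dishwasher: Runtime = 20 h/week × 19 weeks = 380 h
dishwasher: 1.32 kW × 380 h = 501.6 kWh
Total energy = 536.46 kWh
Cost = 536.46 × ₹4.3 = ₹2306.78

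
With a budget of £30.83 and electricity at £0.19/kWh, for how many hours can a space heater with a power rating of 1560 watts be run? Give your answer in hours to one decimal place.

Energy available = £30.83 ÷ £0.19/kWh = 162.2632 kWh
Hours = 162.2632 kWh ÷ 1.56 kW = 104.0 h

104.0 h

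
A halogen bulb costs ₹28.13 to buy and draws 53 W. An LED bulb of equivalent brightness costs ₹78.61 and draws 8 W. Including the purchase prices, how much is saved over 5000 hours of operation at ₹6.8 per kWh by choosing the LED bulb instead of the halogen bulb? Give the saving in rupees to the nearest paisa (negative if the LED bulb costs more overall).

halogen bulb: ₹28.13 + (53/1000) kW × 5000 h × ₹6.8 = ₹28.13 + ₹1802 = ₹1830.13
LED bulb: ₹78.61 + (8/1000) kW × 5000 h × ₹6.8 = ₹78.61 + ₹272 = ₹350.61
Saving = ₹1830.13 − ₹350.61 = ₹1479.52

₹1479.52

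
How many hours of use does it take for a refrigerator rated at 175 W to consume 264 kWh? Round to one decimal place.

1508.6 h

Hours = 264 kWh ÷ 0.175 kW = 1508.6 h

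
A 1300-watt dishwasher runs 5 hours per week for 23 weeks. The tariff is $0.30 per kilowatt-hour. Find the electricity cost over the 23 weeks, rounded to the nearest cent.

Runtime = 5 h/week × 23 weeks = 115 h
Energy = 1.3 kW × 115 h = 149.5 kWh
Cost = 149.5 kWh × $0.30/kWh = $44.85

$44.85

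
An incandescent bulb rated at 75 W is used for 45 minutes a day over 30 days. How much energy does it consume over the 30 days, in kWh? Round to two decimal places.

1.69 kWh

Runtime = 45 min × 30 = 1350 min = 22.5 h
Energy = 0.075 kW × 22.5 h = 1.6875 kWh ≈ 1.69 kWh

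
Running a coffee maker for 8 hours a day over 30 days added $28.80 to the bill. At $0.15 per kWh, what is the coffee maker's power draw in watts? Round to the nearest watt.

800 W

Energy = $28.80 ÷ $0.15/kWh = 192 kWh
Runtime = 8 h/day × 30 days = 240 h
Power = 192 kWh ÷ 240 h = 0.8 kW = 800 W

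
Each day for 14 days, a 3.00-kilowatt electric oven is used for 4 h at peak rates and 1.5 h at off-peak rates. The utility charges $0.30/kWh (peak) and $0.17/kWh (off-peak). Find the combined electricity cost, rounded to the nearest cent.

$61.11

Peak energy = 3 kW × 4 h × 14 = 168 kWh
Off-peak energy = 3 kW × 1.5 h × 14 = 63 kWh
Cost = 168 × $0.30 + 63 × $0.17 = $50.4 + $10.71 = $61.11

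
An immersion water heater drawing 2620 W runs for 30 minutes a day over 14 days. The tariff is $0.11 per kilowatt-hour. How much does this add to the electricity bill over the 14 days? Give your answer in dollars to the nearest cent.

$2.02

Runtime = 30 min × 14 = 420 min = 7 h
Energy = 2.62 kW × 7 h = 18.34 kWh
Cost = 18.34 kWh × $0.11/kWh = $2.02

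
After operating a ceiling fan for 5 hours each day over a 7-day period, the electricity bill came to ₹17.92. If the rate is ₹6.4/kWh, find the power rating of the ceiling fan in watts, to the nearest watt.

80 W

Energy = ₹17.92 ÷ ₹6.4/kWh = 2.8 kWh
Runtime = 5 h/day × 7 days = 35 h
Power = 2.8 kWh ÷ 35 h = 0.08 kW = 80 W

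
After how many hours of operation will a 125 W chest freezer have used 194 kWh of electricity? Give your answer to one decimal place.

1552.0 h

Hours = 194 kWh ÷ 0.125 kW = 1552.0 h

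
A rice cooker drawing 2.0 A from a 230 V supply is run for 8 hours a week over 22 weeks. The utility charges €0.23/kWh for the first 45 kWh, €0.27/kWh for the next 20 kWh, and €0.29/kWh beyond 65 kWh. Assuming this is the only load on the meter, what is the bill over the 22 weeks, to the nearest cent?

€20.38

Power = 2.0 A × 230 V = 460 W = 0.46 kW
Runtime = 8 h/week × 22 weeks = 176 h
Energy = 0.46 kW × 176 h = 80.96 kWh
Tier 1 (0–45 kWh): 45 × €0.23 = €10.35
Tier 2 (45–65 kWh): 20 × €0.27 = €5.4
Above 65 kWh: 15.96 × €0.29 = €4.6284
Bill = €20.38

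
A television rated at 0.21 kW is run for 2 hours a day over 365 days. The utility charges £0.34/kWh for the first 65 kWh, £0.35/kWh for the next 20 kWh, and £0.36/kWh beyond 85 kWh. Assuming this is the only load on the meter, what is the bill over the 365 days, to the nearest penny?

£53.69

Runtime = 2 h/day × 365 days = 730 h
Energy = 0.21 kW × 730 h = 153.3 kWh
Tier 1 (0–65 kWh): 65 × £0.34 = £22.1
Tier 2 (65–85 kWh): 20 × £0.35 = £7
Above 85 kWh: 68.3 × £0.36 = £24.588
Bill = £53.69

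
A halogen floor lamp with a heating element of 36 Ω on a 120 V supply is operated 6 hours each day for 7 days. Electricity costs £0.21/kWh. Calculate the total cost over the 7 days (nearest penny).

Power = V²/R = 120²/36 = 400 W = 0.4 kW
Runtime = 6 h/day × 7 days = 42 h
Energy = 0.4 kW × 42 h = 16.8 kWh
Cost = 16.8 kWh × £0.21/kWh = £3.53

£3.53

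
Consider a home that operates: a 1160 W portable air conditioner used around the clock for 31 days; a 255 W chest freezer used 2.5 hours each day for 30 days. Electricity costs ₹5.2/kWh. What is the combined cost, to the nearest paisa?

₹4587.26

portable air conditioner: Runtime = 24 h × 31 = 744 h
portable air conditioner: 1.16 kW × 744 h = 863.04 kWh
chest freezer: Runtime = 2.5 h/day × 30 days = 75 h
chest freezer: 0.255 kW × 75 h = 19.125 kWh
Total energy = 882.165 kWh
Cost = 882.165 × ₹5.2 = ₹4587.26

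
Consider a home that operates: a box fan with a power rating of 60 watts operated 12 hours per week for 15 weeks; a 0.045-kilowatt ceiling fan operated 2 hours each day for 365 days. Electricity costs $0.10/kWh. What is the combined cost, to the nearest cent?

box fan: Runtime = 12 h/week × 15 weeks = 180 h
box fan: 0.06 kW × 180 h = 10.8 kWh
ceiling fan: Runtime = 2 h/day × 365 days = 730 h
ceiling fan: 0.045 kW × 730 h = 32.85 kWh
Total energy = 43.65 kWh
Cost = 43.65 × $0.10 = $4.37

$4.37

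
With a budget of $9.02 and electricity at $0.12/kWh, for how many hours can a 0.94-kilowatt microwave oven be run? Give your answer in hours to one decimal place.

80.0 h

Energy available = $9.02 ÷ $0.12/kWh = 75.1667 kWh
Hours = 75.1667 kWh ÷ 0.94 kW = 80.0 h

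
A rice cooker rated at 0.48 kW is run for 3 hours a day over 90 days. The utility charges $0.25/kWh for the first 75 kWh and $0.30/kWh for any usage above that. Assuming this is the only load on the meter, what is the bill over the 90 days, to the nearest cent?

$35.13

Runtime = 3 h/day × 90 days = 270 h
Energy = 0.48 kW × 270 h = 129.6 kWh
Tier 1 (0–75 kWh): 75 × $0.25 = $18.75
Above 75 kWh: 54.6 × $0.30 = $16.38
Bill = $35.13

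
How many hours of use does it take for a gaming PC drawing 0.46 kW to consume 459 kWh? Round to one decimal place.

997.8 h

Hours = 459 kWh ÷ 0.46 kW = 997.8 h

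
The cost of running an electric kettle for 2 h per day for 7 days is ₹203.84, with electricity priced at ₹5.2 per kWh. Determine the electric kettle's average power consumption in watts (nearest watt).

Energy = ₹203.84 ÷ ₹5.2/kWh = 39.2 kWh
Runtime = 2 h/day × 7 days = 14 h
Power = 39.2 kWh ÷ 14 h = 2.8 kW = 2800 W

2800 W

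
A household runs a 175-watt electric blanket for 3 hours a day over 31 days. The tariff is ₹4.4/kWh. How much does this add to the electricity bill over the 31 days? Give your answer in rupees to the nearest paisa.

₹71.61

Runtime = 3 h/day × 31 days = 93 h
Energy = 0.175 kW × 93 h = 16.275 kWh
Cost = 16.275 kWh × ₹4.4/kWh = ₹71.61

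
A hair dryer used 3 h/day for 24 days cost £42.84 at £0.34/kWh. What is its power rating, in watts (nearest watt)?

Energy = £42.84 ÷ £0.34/kWh = 126 kWh
Runtime = 3 h/day × 24 days = 72 h
Power = 126 kWh ÷ 72 h = 1.75 kW = 1750 W

1750 W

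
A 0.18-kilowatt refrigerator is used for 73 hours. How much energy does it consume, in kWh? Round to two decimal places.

13.14 kWh

Energy = 0.18 kW × 73 h = 13.14 kWh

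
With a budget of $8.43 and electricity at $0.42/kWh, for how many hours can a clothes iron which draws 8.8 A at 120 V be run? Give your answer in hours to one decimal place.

Power = 8.8 A × 120 V = 1056 W = 1.056 kW
Energy available = $8.43 ÷ $0.42/kWh = 20.0714 kWh
Hours = 20.0714 kWh ÷ 1.056 kW = 19.0 h

19.0 h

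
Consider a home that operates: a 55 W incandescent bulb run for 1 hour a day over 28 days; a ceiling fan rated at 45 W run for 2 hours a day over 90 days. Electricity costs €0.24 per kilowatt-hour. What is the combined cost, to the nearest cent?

€2.31

incandescent bulb: Runtime = 1 h/day × 28 days = 28 h
incandescent bulb: 0.055 kW × 28 h = 1.54 kWh
ceiling fan: Runtime = 2 h/day × 90 days = 180 h
ceiling fan: 0.045 kW × 180 h = 8.1 kWh
Total energy = 9.64 kWh
Cost = 9.64 × €0.24 = €2.31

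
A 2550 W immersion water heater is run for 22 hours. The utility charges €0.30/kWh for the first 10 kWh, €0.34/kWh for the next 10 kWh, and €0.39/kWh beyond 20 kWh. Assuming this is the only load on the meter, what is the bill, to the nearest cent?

€20.48

Energy = 2.55 kW × 22 h = 56.1 kWh
Tier 1 (0–10 kWh): 10 × €0.30 = €3
Tier 2 (10–20 kWh): 10 × €0.34 = €3.4
Above 20 kWh: 36.1 × €0.39 = €14.079
Bill = €20.48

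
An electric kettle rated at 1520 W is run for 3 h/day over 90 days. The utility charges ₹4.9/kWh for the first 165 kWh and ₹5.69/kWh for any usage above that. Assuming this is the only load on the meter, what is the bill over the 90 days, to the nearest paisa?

₹2204.83

Runtime = 3 h/day × 90 days = 270 h
Energy = 1.52 kW × 270 h = 410.4 kWh
Tier 1 (0–165 kWh): 165 × ₹4.9 = ₹808.5
Above 165 kWh: 245.4 × ₹5.69 = ₹1396.326
Bill = ₹2204.83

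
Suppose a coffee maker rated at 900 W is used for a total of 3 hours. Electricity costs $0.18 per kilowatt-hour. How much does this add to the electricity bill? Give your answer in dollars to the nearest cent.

Energy = 0.9 kW × 3 h = 2.7 kWh
Cost = 2.7 kWh × $0.18/kWh = $0.49

$0.49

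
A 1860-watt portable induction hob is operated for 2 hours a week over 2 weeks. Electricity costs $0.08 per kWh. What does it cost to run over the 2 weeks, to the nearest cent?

Runtime = 2 h/week × 2 weeks = 4 h
Energy = 1.86 kW × 4 h = 7.44 kWh
Cost = 7.44 kWh × $0.08/kWh = $0.60

$0.60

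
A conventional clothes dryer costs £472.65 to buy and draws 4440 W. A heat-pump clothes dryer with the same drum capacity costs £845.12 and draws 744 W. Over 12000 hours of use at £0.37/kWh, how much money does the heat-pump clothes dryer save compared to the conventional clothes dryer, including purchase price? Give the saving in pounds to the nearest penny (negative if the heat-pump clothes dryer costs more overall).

conventional clothes dryer: £472.65 + (4440/1000) kW × 12000 h × £0.37 = £472.65 + £19713.6 = £20186.25
heat-pump clothes dryer: £845.12 + (744/1000) kW × 12000 h × £0.37 = £845.12 + £3303.36 = £4148.48
Saving = £20186.25 − £4148.48 = £16037.77

£16037.77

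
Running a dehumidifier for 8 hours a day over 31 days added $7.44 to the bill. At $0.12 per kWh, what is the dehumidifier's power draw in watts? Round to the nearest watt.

Energy = $7.44 ÷ $0.12/kWh = 62 kWh
Runtime = 8 h/day × 31 days = 248 h
Power = 62 kWh ÷ 248 h = 0.25 kW = 250 W

250 W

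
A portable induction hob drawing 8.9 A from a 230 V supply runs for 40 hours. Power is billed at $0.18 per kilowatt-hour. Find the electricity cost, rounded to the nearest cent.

Power = 8.9 A × 230 V = 2047 W = 2.047 kW
Energy = 2.047 kW × 40 h = 81.88 kWh
Cost = 81.88 kWh × $0.18/kWh = $14.74

$14.74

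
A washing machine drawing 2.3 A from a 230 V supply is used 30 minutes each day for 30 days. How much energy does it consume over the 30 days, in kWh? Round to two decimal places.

7.94 kWh

Power = 2.3 A × 230 V = 529 W = 0.529 kW
Runtime = 30 min × 30 = 900 min = 15 h
Energy = 0.529 kW × 15 h = 7.935 kWh ≈ 7.94 kWh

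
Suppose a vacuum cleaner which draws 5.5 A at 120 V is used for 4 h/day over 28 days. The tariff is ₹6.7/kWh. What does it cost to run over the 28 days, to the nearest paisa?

Power = 5.5 A × 120 V = 660 W = 0.66 kW
Runtime = 4 h/day × 28 days = 112 h
Energy = 0.66 kW × 112 h = 73.92 kWh
Cost = 73.92 kWh × ₹6.7/kWh = ₹495.26

₹495.26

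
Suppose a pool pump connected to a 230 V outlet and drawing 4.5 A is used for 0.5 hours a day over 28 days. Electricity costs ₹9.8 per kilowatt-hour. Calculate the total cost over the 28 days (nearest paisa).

₹142.00

Power = 4.5 A × 230 V = 1035 W = 1.035 kW
Runtime = 0.5 h/day × 28 days = 14 h
Energy = 1.035 kW × 14 h = 14.49 kWh
Cost = 14.49 kWh × ₹9.8/kWh = ₹142.00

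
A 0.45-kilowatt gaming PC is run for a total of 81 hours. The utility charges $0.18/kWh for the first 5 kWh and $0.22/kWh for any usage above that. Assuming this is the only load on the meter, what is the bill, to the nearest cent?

$7.82

Energy = 0.45 kW × 81 h = 36.45 kWh
Tier 1 (0–5 kWh): 5 × $0.18 = $0.9
Above 5 kWh: 31.45 × $0.22 = $6.919
Bill = $7.82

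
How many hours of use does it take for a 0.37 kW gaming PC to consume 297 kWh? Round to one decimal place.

Hours = 297 kWh ÷ 0.37 kW = 802.7 h

802.7 h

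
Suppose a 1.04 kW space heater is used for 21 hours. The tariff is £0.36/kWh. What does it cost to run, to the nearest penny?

Energy = 1.04 kW × 21 h = 21.84 kWh
Cost = 21.84 kWh × £0.36/kWh = £7.86

£7.86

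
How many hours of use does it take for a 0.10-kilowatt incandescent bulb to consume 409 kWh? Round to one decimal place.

Hours = 409 kWh ÷ 0.1 kW = 4090.0 h

4090.0 h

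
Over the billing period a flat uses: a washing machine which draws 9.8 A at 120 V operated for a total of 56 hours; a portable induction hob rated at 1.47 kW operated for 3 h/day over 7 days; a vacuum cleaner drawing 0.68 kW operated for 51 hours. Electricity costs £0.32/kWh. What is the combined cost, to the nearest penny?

£42.05

washing machine: Power = 9.8 A × 120 V = 1176 W = 1.176 kW
washing machine: 1.176 kW × 56 h = 65.856 kWh
portable induction hob: Runtime = 3 h/day × 7 days = 21 h
portable induction hob: 1.47 kW × 21 h = 30.87 kWh
vacuum cleaner: 0.68 kW × 51 h = 34.68 kWh
Total energy = 131.406 kWh
Cost = 131.406 × £0.32 = £42.05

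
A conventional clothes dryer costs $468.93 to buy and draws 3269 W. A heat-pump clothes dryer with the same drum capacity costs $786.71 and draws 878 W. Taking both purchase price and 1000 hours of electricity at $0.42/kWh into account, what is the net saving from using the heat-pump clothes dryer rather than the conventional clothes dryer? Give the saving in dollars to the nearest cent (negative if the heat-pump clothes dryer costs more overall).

$686.44

conventional clothes dryer: $468.93 + (3269/1000) kW × 1000 h × $0.42 = $468.93 + $1372.98 = $1841.91
heat-pump clothes dryer: $786.71 + (878/1000) kW × 1000 h × $0.42 = $786.71 + $368.76 = $1155.47
Saving = $1841.91 − $1155.47 = $686.44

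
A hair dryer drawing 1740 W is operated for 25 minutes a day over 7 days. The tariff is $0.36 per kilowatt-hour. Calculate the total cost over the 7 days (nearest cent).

$1.83

Runtime = 25 min × 7 = 175 min = 2.916666… h
Energy = 1.74 kW × 2.916666… h = 5.075 kWh
Cost = 5.075 kWh × $0.36/kWh = $1.83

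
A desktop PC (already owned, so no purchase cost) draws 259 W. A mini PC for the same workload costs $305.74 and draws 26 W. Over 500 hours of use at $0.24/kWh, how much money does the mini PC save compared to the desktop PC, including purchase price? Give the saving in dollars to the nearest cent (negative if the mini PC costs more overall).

desktop PC: $0.00 + (259/1000) kW × 500 h × $0.24 = $0.00 + $31.08 = $31.08
mini PC: $305.74 + (26/1000) kW × 500 h × $0.24 = $305.74 + $3.12 = $308.86
Saving = $31.08 − $308.86 = −$277.78

-$277.78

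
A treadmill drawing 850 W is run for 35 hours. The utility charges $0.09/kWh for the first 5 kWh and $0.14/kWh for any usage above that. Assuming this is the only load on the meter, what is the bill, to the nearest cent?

Energy = 0.85 kW × 35 h = 29.75 kWh
Tier 1 (0–5 kWh): 5 × $0.09 = $0.45
Above 5 kWh: 24.75 × $0.14 = $3.465
Bill = $3.92

$3.92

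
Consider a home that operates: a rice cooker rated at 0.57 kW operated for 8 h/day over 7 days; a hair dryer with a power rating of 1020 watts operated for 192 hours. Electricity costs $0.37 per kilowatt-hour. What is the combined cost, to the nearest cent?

rice cooker: Runtime = 8 h/day × 7 days = 56 h
rice cooker: 0.57 kW × 56 h = 31.92 kWh
hair dryer: 1.02 kW × 192 h = 195.84 kWh
Total energy = 227.76 kWh
Cost = 227.76 × $0.37 = $84.27

$84.27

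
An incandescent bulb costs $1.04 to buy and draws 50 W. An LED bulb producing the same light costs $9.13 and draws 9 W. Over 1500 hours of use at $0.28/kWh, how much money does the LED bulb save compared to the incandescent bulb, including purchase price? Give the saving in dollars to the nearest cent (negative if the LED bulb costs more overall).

incandescent bulb: $1.04 + (50/1000) kW × 1500 h × $0.28 = $1.04 + $21 = $22.04
LED bulb: $9.13 + (9/1000) kW × 1500 h × $0.28 = $9.13 + $3.78 = $12.91
Saving = $22.04 − $12.91 = $9.13

$9.13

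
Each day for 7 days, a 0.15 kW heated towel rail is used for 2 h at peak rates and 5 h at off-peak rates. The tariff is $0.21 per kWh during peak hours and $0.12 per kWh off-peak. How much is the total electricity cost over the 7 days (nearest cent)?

Peak energy = 0.15 kW × 2 h × 7 = 2.1 kWh
Off-peak energy = 0.15 kW × 5 h × 7 = 5.25 kWh
Cost = 2.1 × $0.21 + 5.25 × $0.12 = $0.441 + $0.63 = $1.07

$1.07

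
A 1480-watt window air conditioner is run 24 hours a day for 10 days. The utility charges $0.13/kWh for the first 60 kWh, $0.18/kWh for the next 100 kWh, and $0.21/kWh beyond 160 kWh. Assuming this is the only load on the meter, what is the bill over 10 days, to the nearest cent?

Runtime = 24 h × 10 = 240 h
Energy = 1.48 kW × 240 h = 355.2 kWh
Tier 1 (0–60 kWh): 60 × $0.13 = $7.8
Tier 2 (60–160 kWh): 100 × $0.18 = $18
Above 160 kWh: 195.2 × $0.21 = $40.992
Bill = $66.79

$66.79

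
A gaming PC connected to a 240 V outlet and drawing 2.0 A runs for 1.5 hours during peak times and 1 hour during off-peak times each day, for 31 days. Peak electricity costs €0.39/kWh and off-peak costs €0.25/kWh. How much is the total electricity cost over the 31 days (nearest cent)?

€12.42

Power = 2.0 A × 240 V = 480 W = 0.48 kW
Peak energy = 0.48 kW × 1.5 h × 31 = 22.32 kWh
Off-peak energy = 0.48 kW × 1 h × 31 = 14.88 kWh
Cost = 22.32 × €0.39 + 14.88 × €0.25 = €8.7048 + €3.72 = €12.42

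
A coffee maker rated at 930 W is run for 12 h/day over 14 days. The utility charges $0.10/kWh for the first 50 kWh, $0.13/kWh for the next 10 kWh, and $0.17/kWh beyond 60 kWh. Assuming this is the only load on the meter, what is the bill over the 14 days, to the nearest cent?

$22.66

Runtime = 12 h/day × 14 days = 168 h
Energy = 0.93 kW × 168 h = 156.24 kWh
Tier 1 (0–50 kWh): 50 × $0.10 = $5
Tier 2 (50–60 kWh): 10 × $0.13 = $1.3
Above 60 kWh: 96.24 × $0.17 = $16.3608
Bill = $22.66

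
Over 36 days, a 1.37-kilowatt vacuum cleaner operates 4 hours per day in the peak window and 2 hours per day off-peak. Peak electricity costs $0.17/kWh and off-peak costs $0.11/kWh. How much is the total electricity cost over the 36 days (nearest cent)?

Peak energy = 1.37 kW × 4 h × 36 = 197.28 kWh
Off-peak energy = 1.37 kW × 2 h × 36 = 98.64 kWh
Cost = 197.28 × $0.17 + 98.64 × $0.11 = $33.5376 + $10.8504 = $44.39

$44.39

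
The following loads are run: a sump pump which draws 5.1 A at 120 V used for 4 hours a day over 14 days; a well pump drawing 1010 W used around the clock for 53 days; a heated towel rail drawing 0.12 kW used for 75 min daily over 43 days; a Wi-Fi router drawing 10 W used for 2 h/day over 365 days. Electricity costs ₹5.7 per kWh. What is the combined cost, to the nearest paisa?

sump pump: Power = 5.1 A × 120 V = 612 W = 0.612 kW
sump pump: Runtime = 4 h/day × 14 days = 56 h
sump pump: 0.612 kW × 56 h = 34.272 kWh
well pump: Runtime = 24 h × 53 = 1272 h
well pump: 1.01 kW × 1272 h = 1284.72 kWh
heated towel rail: Runtime = 75 min × 43 = 3225 min = 53.75 h
heated towel rail: 0.12 kW × 53.75 h = 6.45 kWh
Wi-Fi router: Runtime = 2 h/day × 365 days = 730 h
Wi-Fi router: 0.01 kW × 730 h = 7.3 kWh
Total energy = 1332.742 kWh
Cost = 1332.742 × ₹5.7 = ₹7596.63

₹7596.63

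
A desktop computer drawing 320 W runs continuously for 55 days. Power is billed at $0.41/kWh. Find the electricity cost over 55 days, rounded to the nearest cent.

Runtime = 24 h × 55 = 1320 h
Energy = 0.32 kW × 1320 h = 422.4 kWh
Cost = 422.4 kWh × $0.41/kWh = $173.18

$173.18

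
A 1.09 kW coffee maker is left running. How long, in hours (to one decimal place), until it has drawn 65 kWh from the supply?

59.6 h

Hours = 65 kWh ÷ 1.09 kW = 59.6 h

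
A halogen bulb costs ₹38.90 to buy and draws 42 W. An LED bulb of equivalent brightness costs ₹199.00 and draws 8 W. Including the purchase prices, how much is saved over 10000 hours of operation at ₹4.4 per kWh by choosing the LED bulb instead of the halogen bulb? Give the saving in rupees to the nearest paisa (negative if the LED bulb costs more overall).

halogen bulb: ₹38.90 + (42/1000) kW × 10000 h × ₹4.4 = ₹38.90 + ₹1848 = ₹1886.9
LED bulb: ₹199.00 + (8/1000) kW × 10000 h × ₹4.4 = ₹199.00 + ₹352 = ₹551
Saving = ₹1886.9 − ₹551 = ₹1335.9

₹1335.90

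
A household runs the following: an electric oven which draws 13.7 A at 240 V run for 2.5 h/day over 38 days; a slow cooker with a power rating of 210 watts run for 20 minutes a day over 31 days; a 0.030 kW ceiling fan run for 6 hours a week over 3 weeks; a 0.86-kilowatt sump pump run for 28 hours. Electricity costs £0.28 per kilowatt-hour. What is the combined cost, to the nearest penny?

electric oven: Power = 13.7 A × 240 V = 3288 W = 3.288 kW
electric oven: Runtime = 2.5 h/day × 38 days = 95 h
electric oven: 3.288 kW × 95 h = 312.36 kWh
slow cooker: Runtime = 20 min × 31 = 620 min = 10.333333… h
slow cooker: 0.21 kW × 10.333333… h = 2.17 kWh
ceiling fan: Runtime = 6 h/week × 3 weeks = 18 h
ceiling fan: 0.03 kW × 18 h = 0.54 kWh
sump pump: 0.86 kW × 28 h = 24.08 kWh
Total energy = 339.15 kWh
Cost = 339.15 × £0.28 = £94.96

£94.96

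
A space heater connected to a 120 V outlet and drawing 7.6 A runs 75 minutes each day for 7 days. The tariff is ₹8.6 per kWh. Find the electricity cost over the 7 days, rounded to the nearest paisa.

₹68.63

Power = 7.6 A × 120 V = 912 W = 0.912 kW
Runtime = 75 min × 7 = 525 min = 8.75 h
Energy = 0.912 kW × 8.75 h = 7.98 kWh
Cost = 7.98 kWh × ₹8.6/kWh = ₹68.63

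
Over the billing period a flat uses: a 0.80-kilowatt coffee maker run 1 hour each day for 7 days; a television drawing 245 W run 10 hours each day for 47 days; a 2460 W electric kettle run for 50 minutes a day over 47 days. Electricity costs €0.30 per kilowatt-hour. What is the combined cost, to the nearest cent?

€65.13

coffee maker: Runtime = 1 h/day × 7 days = 7 h
coffee maker: 0.8 kW × 7 h = 5.6 kWh
television: Runtime = 10 h/day × 47 days = 470 h
television: 0.245 kW × 470 h = 115.15 kWh
electric kettle: Runtime = 50 min × 47 = 2350 min = 39.166666… h
electric kettle: 2.46 kW × 39.166666… h = 96.35 kWh
Total energy = 217.1 kWh
Cost = 217.1 × €0.30 = €65.13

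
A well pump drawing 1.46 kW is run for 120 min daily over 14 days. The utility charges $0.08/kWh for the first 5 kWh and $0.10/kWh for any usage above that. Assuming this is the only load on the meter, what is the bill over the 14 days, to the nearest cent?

Runtime = 120 min × 14 = 1680 min = 28 h
Energy = 1.46 kW × 28 h = 40.88 kWh
Tier 1 (0–5 kWh): 5 × $0.08 = $0.4
Above 5 kWh: 35.88 × $0.10 = $3.588
Bill = $3.99

$3.99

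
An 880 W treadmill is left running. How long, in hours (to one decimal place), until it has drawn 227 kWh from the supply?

Hours = 227 kWh ÷ 0.88 kW = 258.0 h

258.0 h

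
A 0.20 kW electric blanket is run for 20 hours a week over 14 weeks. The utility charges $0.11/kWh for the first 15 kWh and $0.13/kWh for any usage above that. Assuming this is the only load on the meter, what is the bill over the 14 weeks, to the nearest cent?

Runtime = 20 h/week × 14 weeks = 280 h
Energy = 0.2 kW × 280 h = 56 kWh
Tier 1 (0–15 kWh): 15 × $0.11 = $1.65
Above 15 kWh: 41 × $0.13 = $5.33
Bill = $6.98

$6.98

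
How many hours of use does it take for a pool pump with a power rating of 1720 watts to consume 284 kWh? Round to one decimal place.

165.1 h

Hours = 284 kWh ÷ 1.72 kW = 165.1 h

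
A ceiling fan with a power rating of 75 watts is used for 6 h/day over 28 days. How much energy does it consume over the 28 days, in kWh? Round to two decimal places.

12.60 kWh

Runtime = 6 h/day × 28 days = 168 h
Energy = 0.075 kW × 168 h = 12.6 kWh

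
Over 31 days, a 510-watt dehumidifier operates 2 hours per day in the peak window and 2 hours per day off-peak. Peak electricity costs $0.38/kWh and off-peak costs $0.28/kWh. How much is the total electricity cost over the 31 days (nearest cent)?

$20.87

Peak energy = 0.51 kW × 2 h × 31 = 31.62 kWh
Off-peak energy = 0.51 kW × 2 h × 31 = 31.62 kWh
Cost = 31.62 × $0.38 + 31.62 × $0.28 = $12.0156 + $8.8536 = $20.87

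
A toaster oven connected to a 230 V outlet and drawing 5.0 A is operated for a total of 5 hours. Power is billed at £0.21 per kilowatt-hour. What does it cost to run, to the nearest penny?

Power = 5.0 A × 230 V = 1150 W = 1.15 kW
Energy = 1.15 kW × 5 h = 5.75 kWh
Cost = 5.75 kWh × £0.21/kWh = £1.21

£1.21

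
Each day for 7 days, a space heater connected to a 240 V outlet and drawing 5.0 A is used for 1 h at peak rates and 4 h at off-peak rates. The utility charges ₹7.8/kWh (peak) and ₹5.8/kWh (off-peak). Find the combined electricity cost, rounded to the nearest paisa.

₹260.40

Power = 5.0 A × 240 V = 1200 W = 1.2 kW
Peak energy = 1.2 kW × 1 h × 7 = 8.4 kWh
Off-peak energy = 1.2 kW × 4 h × 7 = 33.6 kWh
Cost = 8.4 × ₹7.8 + 33.6 × ₹5.8 = ₹65.52 + ₹194.88 = ₹260.40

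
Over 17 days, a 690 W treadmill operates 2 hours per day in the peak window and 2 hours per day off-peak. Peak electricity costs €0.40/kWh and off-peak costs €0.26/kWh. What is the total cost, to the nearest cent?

€15.48

Peak energy = 0.69 kW × 2 h × 17 = 23.46 kWh
Off-peak energy = 0.69 kW × 2 h × 17 = 23.46 kWh
Cost = 23.46 × €0.40 + 23.46 × €0.26 = €9.384 + €6.0996 = €15.48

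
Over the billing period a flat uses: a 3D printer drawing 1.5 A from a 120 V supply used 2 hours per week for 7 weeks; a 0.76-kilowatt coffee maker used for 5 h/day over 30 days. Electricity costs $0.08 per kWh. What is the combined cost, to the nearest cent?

3D printer: Power = 1.5 A × 120 V = 180 W = 0.18 kW
3D printer: Runtime = 2 h/week × 7 weeks = 14 h
3D printer: 0.18 kW × 14 h = 2.52 kWh
coffee maker: Runtime = 5 h/day × 30 days = 150 h
coffee maker: 0.76 kW × 150 h = 114 kWh
Total energy = 116.52 kWh
Cost = 116.52 × $0.08 = $9.32

$9.32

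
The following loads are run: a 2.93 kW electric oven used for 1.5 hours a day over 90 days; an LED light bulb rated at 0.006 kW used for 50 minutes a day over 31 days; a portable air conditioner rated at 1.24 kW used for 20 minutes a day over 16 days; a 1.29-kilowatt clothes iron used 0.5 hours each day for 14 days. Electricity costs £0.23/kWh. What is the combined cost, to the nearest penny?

electric oven: Runtime = 1.5 h/day × 90 days = 135 h
electric oven: 2.93 kW × 135 h = 395.55 kWh
LED light bulb: Runtime = 50 min × 31 = 1550 min = 25.833333… h
LED light bulb: 0.006 kW × 25.833333… h = 0.155 kWh
portable air conditioner: Runtime = 20 min × 16 = 320 min = 5.333333… h
portable air conditioner: 1.24 kW × 5.333333… h = 6.613333… kWh
clothes iron: Runtime = 0.5 h/day × 14 days = 7 h
clothes iron: 1.29 kW × 7 h = 9.03 kWh
Total energy = 411.348333… kWh
Cost = 411.348333… × £0.23 = £94.61

£94.61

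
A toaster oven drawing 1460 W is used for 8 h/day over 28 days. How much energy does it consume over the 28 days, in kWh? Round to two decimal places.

327.04 kWh

Runtime = 8 h/day × 28 days = 224 h
Energy = 1.46 kW × 224 h = 327.04 kWh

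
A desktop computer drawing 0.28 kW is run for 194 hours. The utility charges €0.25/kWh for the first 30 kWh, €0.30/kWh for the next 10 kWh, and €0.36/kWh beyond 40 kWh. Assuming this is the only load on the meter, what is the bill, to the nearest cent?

€15.66

Energy = 0.28 kW × 194 h = 54.32 kWh
Tier 1 (0–30 kWh): 30 × €0.25 = €7.5
Tier 2 (30–40 kWh): 10 × €0.30 = €3
Above 40 kWh: 14.32 × €0.36 = €5.1552
Bill = €15.66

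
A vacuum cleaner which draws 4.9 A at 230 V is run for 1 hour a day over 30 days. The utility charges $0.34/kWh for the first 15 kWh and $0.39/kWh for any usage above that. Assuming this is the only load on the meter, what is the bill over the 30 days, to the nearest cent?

$12.44

Power = 4.9 A × 230 V = 1127 W = 1.127 kW
Runtime = 1 h/day × 30 days = 30 h
Energy = 1.127 kW × 30 h = 33.81 kWh
Tier 1 (0–15 kWh): 15 × $0.34 = $5.1
Above 15 kWh: 18.81 × $0.39 = $7.3359
Bill = $12.44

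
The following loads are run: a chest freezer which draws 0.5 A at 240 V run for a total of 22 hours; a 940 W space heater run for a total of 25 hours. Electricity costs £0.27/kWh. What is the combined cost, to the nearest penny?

chest freezer: Power = 0.5 A × 240 V = 120 W = 0.12 kW
chest freezer: 0.12 kW × 22 h = 2.64 kWh
space heater: 0.94 kW × 25 h = 23.5 kWh
Total energy = 26.14 kWh
Cost = 26.14 × £0.27 = £7.06

£7.06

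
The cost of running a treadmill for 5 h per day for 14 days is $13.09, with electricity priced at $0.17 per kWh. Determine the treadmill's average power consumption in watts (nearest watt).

Energy = $13.09 ÷ $0.17/kWh = 77 kWh
Runtime = 5 h/day × 14 days = 70 h
Power = 77 kWh ÷ 70 h = 1.1 kW = 1100 W

1100 W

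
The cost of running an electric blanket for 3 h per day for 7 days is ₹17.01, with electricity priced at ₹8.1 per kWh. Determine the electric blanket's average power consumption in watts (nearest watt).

100 W

Energy = ₹17.01 ÷ ₹8.1/kWh = 2.1 kWh
Runtime = 3 h/day × 7 days = 21 h
Power = 2.1 kWh ÷ 21 h = 0.1 kW = 100 W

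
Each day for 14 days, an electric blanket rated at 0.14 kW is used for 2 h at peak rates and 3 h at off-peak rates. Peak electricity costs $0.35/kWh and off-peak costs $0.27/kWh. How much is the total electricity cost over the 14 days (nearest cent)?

Peak energy = 0.14 kW × 2 h × 14 = 3.92 kWh
Off-peak energy = 0.14 kW × 3 h × 14 = 5.88 kWh
Cost = 3.92 × $0.35 + 5.88 × $0.27 = $1.372 + $1.5876 = $2.96

$2.96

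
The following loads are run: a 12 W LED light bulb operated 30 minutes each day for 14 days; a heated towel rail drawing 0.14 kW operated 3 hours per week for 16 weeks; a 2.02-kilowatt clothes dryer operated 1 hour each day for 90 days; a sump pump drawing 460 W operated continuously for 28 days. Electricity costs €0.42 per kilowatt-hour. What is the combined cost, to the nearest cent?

€209.04

LED light bulb: Runtime = 30 min × 14 = 420 min = 7 h
LED light bulb: 0.012 kW × 7 h = 0.084 kWh
heated towel rail: Runtime = 3 h/week × 16 weeks = 48 h
heated towel rail: 0.14 kW × 48 h = 6.72 kWh
clothes dryer: Runtime = 1 h/day × 90 days = 90 h
clothes dryer: 2.02 kW × 90 h = 181.8 kWh
sump pump: Runtime = 24 h × 28 = 672 h
sump pump: 0.46 kW × 672 h = 309.12 kWh
Total energy = 497.724 kWh
Cost = 497.724 × €0.42 = €209.04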